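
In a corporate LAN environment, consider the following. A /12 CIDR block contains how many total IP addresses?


Given: CIDR prefix /12
Host bits = 32 - 12 = 20
Total addresses = 2^20 = 1048576

1048576


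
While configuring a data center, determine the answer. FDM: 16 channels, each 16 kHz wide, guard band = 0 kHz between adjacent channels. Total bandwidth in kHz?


Given: 16 channels, 16 kHz each, guard = 0 kHz
Channel bandwidth = 16 * 16 = 256 kHz
Guard bands = 15 gaps * 0 kHz = 0 kHz
Total = 256 + 0 = 256 kHz

256


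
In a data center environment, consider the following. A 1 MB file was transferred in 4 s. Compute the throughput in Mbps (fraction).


Given: file = 1 MB, time = 4 s
File in Mb = 1 * 8 = 8 Mb
Throughput = 8 / 4 Mbps
Throughput = 2 Mbps

2


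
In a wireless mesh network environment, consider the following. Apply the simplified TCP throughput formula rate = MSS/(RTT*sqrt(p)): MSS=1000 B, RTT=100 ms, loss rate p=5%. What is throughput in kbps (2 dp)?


Given: MSS = 1000 bytes, RTT = 100 ms, loss = 5%
RTT in seconds = 100 / 1000 = 0.1
Loss rate = 5% = 0.05
sqrt(loss) = sqrt(0.05) = 0.223606797750
Throughput (bytes/s) = 1000 / (0.1 * 0.223606797750) = 44721.3595
Throughput (kbps) = 44721.3595 * 8 / 1000 = 357.770876 -> 357.77 kbps (2 dp)

357.77


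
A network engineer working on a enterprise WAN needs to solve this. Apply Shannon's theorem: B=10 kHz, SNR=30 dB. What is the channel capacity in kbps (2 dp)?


Given: B = 10 kHz, SNR = 30 dB
SNR linear = 10^(30/10) = 1000
1 + SNR = 1001
log2(1001) = 9.9672262588
C = 10 * 1000 * 9.9672262588 = 99672.2626 bps
C = 99.672263 kbps -> 99.67 kbps (2 dp)

99.67


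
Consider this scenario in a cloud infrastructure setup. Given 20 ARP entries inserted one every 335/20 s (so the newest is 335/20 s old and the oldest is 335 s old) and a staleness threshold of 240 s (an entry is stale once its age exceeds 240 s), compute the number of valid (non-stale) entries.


Ages are k * 335/20 s for k = 1..20 (spacing = 16.7500 s).
Entry k is valid iff k * 335/20 <= 240 iff k <= 20 * 240 / 335 = 14.3284
n_valid = floor(14.3284) = 14
(n_stale = 20 - 14 = 6)

14


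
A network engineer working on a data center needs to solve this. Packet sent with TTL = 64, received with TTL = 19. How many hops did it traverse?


Given: initial TTL = 64, received TTL = 19
Hops = initial TTL - received TTL
Hops = 64 - 19 = 45

45


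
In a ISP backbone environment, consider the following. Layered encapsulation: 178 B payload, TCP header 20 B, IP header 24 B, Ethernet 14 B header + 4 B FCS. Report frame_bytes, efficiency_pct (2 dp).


TCP segment = 178 + 20 = 198 B
IP packet = 198 + 24 = 222 B
Ethernet frame = 222 + 14 + 4 = 240 B
Efficiency = app / frame = 178 / 240 = 0.741667 = 74.1667% -> 74.17% (2 dp)

240, 74.17


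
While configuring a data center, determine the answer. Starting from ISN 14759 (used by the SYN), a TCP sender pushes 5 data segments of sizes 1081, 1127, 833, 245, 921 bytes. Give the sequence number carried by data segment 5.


The SYN occupies sequence number ISN = 14759, so the first data byte is ISN + 1 = 14760.
SEQ of data segment i = (ISN + 1) + sum of payload sizes of segments 1..i-1.
Segment 1: SEQ = 14760, payload = 1081 bytes
Segment 2: SEQ = 15841, payload = 1127 bytes
Segment 3: SEQ = 16968, payload = 833 bytes
Segment 4: SEQ = 17801, payload = 245 bytes
Segment 5: SEQ = 18046, payload = 921 bytes
SEQ of segment 5 = 14760 + 1081 + 1127 + 833 + 245 = 18046

18046


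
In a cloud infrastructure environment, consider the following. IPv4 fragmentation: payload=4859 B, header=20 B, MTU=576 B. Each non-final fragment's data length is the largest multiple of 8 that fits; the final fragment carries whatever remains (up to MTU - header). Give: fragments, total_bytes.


Max data per non-final fragment = floor((MTU - header)/8)*8 = floor((576 - 20)/8)*8 = floor(556/8)*8 = 552 B
Final fragment needs no 8-byte alignment: it can carry up to MTU - header = 556 B
Non-final fragments needed = ceil((payload - 556) / 552) = ceil(4303/552) = ceil(7.7953) = 8
Number of fragments = 8 + 1 = 9
Fragment sizes (data): 8 * 552 B + 443 B (last, 443 <= 556 OK)
Total bytes sent = payload + n_frags * header = 4859 + 9*20 = 4859 + 180 = 5039 B

9, 5039


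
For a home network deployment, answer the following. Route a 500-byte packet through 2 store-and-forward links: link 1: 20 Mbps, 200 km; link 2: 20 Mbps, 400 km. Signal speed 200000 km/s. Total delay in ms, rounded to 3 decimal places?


Packet = 500 bytes = 4000 bits. Store-and-forward: sum (t_trans + t_prop) per link.
Link 1: t_trans = 4000/(20*10^6) s = 0.2000 ms; t_prop = 200/200000 s = 1.0000 ms; subtotal = 1.2000 ms
Link 2: t_trans = 4000/(20*10^6) s = 0.2000 ms; t_prop = 400/200000 s = 2.0000 ms; subtotal = 2.2000 ms
End-to-end = 1.2000 + 2.2000 = 3.4000 ms -> 3.400 ms (3 dp)

3.400


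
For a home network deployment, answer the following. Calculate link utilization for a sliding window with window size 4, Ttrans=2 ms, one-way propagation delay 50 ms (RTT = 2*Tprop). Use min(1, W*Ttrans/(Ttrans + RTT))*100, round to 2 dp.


Given: W = 4, Ttrans = 2 ms, RTT = 100 ms (= 2 * Tprop, Tprop = 50 ms)
Cycle time = Ttrans + RTT = 2 + 100 = 102 ms (first packet sent until its ACK returns)
W * Ttrans = 4 * 2 = 8 ms of sending per cycle
W * Ttrans / (Ttrans + RTT) = 8 / 102 = 0.078431
U = min(1, 0.078431) = 0.078431
U% = 7.84%

7.84


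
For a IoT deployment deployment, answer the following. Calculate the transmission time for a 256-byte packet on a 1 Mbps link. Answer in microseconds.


Given: packet = 256 bytes, bandwidth = 1 Mbps
Packet in bits = 256 * 8 = 2048 bits
Bandwidth = 1 * 10^6 = 1000000 bps
Time = 2048 / 1000000 seconds
Time in us = 2048 * 10^6 / 1000000 = 2048

2048


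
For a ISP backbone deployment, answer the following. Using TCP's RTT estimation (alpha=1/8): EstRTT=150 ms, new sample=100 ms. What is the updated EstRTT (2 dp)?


Given: EstRTT = 150 ms, SampleRTT = 100 ms, alpha = 1/8
New EstRTT = (1 - alpha) * EstRTT + alpha * SampleRTT
(7/8) * 150 = 131.25
(1/8) * 100 = 12.5
New EstRTT = 131.25 + 12.5 = 143.75 ms -> 143.75 ms (2 dp)

143.75


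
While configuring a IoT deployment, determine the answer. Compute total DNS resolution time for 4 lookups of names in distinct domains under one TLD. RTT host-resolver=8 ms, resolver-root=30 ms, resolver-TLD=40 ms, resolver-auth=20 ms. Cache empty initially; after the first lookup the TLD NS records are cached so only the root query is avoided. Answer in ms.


Lookup 1 (cold cache): local + root + TLD + auth = 8 + 30 + 40 + 20 = 98 ms
Lookups 2..4 (TLD NS cached -> skip root; new domain -> still ask TLD and auth): local + TLD + auth = 8 + 40 + 20 = 68 ms each
Remaining 3 lookups: 3 * 68 = 204 ms
Total = 98 + 204 = 302 ms

302


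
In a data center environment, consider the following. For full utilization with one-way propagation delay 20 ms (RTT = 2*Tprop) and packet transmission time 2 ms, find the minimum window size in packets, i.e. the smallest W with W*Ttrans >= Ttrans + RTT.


Given: Ttrans = 2 ms, RTT = 40 ms (= 2 * Tprop, Tprop = 20 ms)
Time until first ACK returns = Ttrans + RTT = 2 + 40 = 42 ms
Need W * Ttrans >= Ttrans + RTT  ->  W >= (Ttrans + RTT) / Ttrans
(Ttrans + RTT) / Ttrans = 42 / 2 = 21
W_min = ceil(21) = 21

21


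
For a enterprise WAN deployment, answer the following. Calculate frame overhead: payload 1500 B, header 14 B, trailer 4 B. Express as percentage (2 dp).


Given: payload = 1500 B, header = 14 B, trailer = 4 B
Overhead bytes = header + trailer = 14 + 4 = 18
Total frame = payload + overhead = 1500 + 18 = 1518
Overhead % = 18 / 1518 * 100 = 1.1858% -> 1.19% (2 dp)

1.19


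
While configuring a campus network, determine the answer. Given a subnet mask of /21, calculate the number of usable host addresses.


Given: subnet mask /21
Host bits = 32 - 21 = 11
Total addresses = 2^11 = 2048
Usable hosts = 2048 - 2 (network + broadcast) = 2046

2046


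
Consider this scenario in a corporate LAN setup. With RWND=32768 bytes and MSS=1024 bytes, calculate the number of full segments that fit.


Given: RWND = 32768 bytes, MSS = 1024 bytes
Full segments = floor(RWND / MSS)
Full segments = floor(32768 / 1024)
Full segments = floor(32.0) = 32

32


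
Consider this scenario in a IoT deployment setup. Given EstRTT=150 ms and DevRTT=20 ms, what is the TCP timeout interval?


Given: EstRTT = 150 ms, DevRTT = 20 ms
Timeout = EstRTT + 4 * DevRTT
4 * DevRTT = 4 * 20 = 80
Timeout = 150 + 80 = 230 ms

230


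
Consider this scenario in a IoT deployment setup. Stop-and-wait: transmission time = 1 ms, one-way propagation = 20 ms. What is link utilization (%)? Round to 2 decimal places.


Given: Ttrans = 1 ms, Tprop = 20 ms
RTT = 2 * Tprop = 2 * 20 = 40 ms
U = Ttrans / (Ttrans + RTT)
U = 1 / (1 + 40)
U = 1 / 41 = 0.02439
U% = 2.44%

2.44


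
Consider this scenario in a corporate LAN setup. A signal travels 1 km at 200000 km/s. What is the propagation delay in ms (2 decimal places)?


Given: distance = 1 km, speed = 200000 km/s
Delay = distance / speed = 1 / 200000 seconds
Delay in ms = 1 * 1000 / 200000
Delay = 0.0050 ms
Rounded to 2 dp = 0.01 ms

0.01


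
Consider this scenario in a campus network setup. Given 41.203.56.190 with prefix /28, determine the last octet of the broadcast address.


Given: IP = 41.203.56.190, prefix = /28
Host bits = 32 - 28 = 4
Network last octet = 190 AND mask = 176
Host part size = 2^4 - 1 = 15
Broadcast last octet = 176 OR 15 = 191

191


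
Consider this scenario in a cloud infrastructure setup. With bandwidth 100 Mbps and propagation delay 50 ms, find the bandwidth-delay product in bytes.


Given: bandwidth = 100 Mbps, delay = 50 ms
BDP in bits = 100 * 10^6 * 50 / 1000
BDP in bits = 5000000
BDP in bytes = 5000000 / 8 = 625000

625000


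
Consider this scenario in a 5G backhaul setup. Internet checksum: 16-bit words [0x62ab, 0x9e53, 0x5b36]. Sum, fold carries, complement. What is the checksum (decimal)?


Given words: [0x62ab, 0x9e53, 0x5b36]
Step 1: Sum all words
Raw sum = 25259 + 40531 + 23350 = 89140
Step 2: Fold carry: (23604 + 1) = 23605
One's complement = ~23605 & 0xFFFF = 41930

41930


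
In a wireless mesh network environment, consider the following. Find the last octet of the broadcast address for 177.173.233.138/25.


Given: IP = 177.173.233.138, prefix = /25
Host bits = 32 - 25 = 7
Network last octet = 138 AND mask = 128
Host part size = 2^7 - 1 = 127
Broadcast last octet = 128 OR 127 = 255

255


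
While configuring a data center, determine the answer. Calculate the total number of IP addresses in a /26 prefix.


Given: CIDR prefix /26
Host bits = 32 - 26 = 6
Total addresses = 2^6 = 64

64


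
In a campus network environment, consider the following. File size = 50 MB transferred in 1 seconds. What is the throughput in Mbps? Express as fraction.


Given: file = 50 MB, time = 1 s
File in Mb = 50 * 8 = 400 Mb
Throughput = 400 / 1 Mbps
Throughput = 400 Mbps

400


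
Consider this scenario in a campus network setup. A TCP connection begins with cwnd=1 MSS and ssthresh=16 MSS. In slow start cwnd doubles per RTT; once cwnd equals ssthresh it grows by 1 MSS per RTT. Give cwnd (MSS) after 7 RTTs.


RTT 0: cwnd = 1 MSS (initial)
RTT 1: cwnd = 2 MSS (slow start, doubled)
RTT 2: cwnd = 4 MSS (slow start, doubled)
RTT 3: cwnd = 8 MSS (slow start, doubled)
RTT 4: cwnd = 16 MSS (slow start, doubled)
RTT 5: cwnd = 17 MSS (congestion avoidance, +1)
RTT 6: cwnd = 18 MSS (congestion avoidance, +1)
RTT 7: cwnd = 19 MSS (congestion avoidance, +1)

19


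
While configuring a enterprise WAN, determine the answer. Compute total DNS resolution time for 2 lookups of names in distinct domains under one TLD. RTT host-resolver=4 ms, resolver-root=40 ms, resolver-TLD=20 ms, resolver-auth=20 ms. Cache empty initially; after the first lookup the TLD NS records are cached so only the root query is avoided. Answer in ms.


Lookup 1 (cold cache): local + root + TLD + auth = 4 + 40 + 20 + 20 = 84 ms
Lookups 2..2 (TLD NS cached -> skip root; new domain -> still ask TLD and auth): local + TLD + auth = 4 + 20 + 20 = 44 ms each
Remaining 1 lookups: 1 * 44 = 44 ms
Total = 84 + 44 = 128 ms

128


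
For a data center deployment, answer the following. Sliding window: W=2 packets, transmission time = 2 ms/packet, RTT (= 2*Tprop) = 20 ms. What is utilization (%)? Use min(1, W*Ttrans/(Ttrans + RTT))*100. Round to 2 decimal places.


Given: W = 2, Ttrans = 2 ms, RTT = 20 ms (= 2 * Tprop, Tprop = 10 ms)
Cycle time = Ttrans + RTT = 2 + 20 = 22 ms (first packet sent until its ACK returns)
W * Ttrans = 2 * 2 = 4 ms of sending per cycle
W * Ttrans / (Ttrans + RTT) = 4 / 22 = 0.181818
U = min(1, 0.181818) = 0.181818
U% = 18.18%

18.18


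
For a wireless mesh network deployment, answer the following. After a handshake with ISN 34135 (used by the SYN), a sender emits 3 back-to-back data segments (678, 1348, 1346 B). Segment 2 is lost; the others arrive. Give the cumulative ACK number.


SYN uses sequence number 34135; first data byte = ISN + 1 = 34136.
Segment 1: SEQ = 34136, len = 678 B, covers [34136, 34813]
Segment 2: SEQ = 34814, len = 1348 B, covers [34814, 36161] [LOST]
Segment 3: SEQ = 36162, len = 1346 B, covers [36162, 37507]
In-order data received: bytes [34136, 34813] (segments 1..1).
Segment 2 missing -> gap begins at byte 34814; later segments buffered out of order.
Cumulative ACK = next expected in-order byte = 34136 + 678 = 34814

34814


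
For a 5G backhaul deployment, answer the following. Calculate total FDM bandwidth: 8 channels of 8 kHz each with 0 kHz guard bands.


Given: 8 channels, 8 kHz each, guard = 0 kHz
Channel bandwidth = 8 * 8 = 64 kHz
Guard bands = 7 gaps * 0 kHz = 0 kHz
Total = 64 + 0 = 64 kHz

64


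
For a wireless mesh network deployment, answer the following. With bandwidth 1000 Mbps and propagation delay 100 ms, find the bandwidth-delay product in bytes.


Given: bandwidth = 1000 Mbps, delay = 100 ms
BDP in bits = 1000 * 10^6 * 100 / 1000
BDP in bits = 100000000
BDP in bytes = 100000000 / 8 = 12500000

12500000


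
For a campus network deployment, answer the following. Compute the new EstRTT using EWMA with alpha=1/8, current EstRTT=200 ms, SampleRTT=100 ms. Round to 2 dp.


Given: EstRTT = 200 ms, SampleRTT = 100 ms, alpha = 1/8
New EstRTT = (1 - alpha) * EstRTT + alpha * SampleRTT
(7/8) * 200 = 175
(1/8) * 100 = 12.5
New EstRTT = 175 + 12.5 = 187.5 ms -> 187.50 ms (2 dp)

187.50


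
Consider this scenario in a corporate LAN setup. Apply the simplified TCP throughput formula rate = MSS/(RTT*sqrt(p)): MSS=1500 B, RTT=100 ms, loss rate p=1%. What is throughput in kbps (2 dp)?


Given: MSS = 1500 bytes, RTT = 100 ms, loss = 1%
RTT in seconds = 100 / 1000 = 0.1
Loss rate = 1% = 0.01
sqrt(loss) = sqrt(0.01) = 0.1
Throughput (bytes/s) = 1500 / (0.1 * 0.1) = 150000.0000
Throughput (kbps) = 150000.0000 * 8 / 1000 = 1200.000000 -> 1200.00 kbps (2 dp)

1200.00


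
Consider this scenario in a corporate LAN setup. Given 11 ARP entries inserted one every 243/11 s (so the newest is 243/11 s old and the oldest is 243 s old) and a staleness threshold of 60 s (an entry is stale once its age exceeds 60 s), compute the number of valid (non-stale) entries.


Ages are k * 243/11 s for k = 1..11 (spacing = 22.0909 s).
Entry k is valid iff k * 243/11 <= 60 iff k <= 11 * 60 / 243 = 2.7160
n_valid = floor(2.7160) = 2
(n_stale = 11 - 2 = 9)

2


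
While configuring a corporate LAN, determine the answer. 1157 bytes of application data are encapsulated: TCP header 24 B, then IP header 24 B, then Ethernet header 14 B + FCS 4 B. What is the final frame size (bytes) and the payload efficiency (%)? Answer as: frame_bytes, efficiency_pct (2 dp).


TCP segment = 1157 + 24 = 1181 B
IP packet = 1181 + 24 = 1205 B
Ethernet frame = 1205 + 14 + 4 = 1223 B
Efficiency = app / frame = 1157 / 1223 = 0.946034 = 94.6034% -> 94.60% (2 dp)

1223, 94.60


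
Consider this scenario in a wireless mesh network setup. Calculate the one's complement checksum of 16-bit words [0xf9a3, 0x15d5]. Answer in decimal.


Given words: [0xf9a3, 0x15d5]
Step 1: Sum all words
Raw sum = 63907 + 5589 = 69496
Step 2: Fold carry: (3960 + 1) = 3961
One's complement = ~3961 & 0xFFFF = 61574

61574


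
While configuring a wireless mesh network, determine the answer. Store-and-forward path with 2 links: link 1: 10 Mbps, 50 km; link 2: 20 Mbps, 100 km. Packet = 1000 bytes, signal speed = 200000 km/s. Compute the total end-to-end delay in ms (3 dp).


Packet = 1000 bytes = 8000 bits. Store-and-forward: sum (t_trans + t_prop) per link.
Link 1: t_trans = 8000/(10*10^6) s = 0.8000 ms; t_prop = 50/200000 s = 0.2500 ms; subtotal = 1.0500 ms
Link 2: t_trans = 8000/(20*10^6) s = 0.4000 ms; t_prop = 100/200000 s = 0.5000 ms; subtotal = 0.9000 ms
End-to-end = 1.0500 + 0.9000 = 1.9500 ms -> 1.950 ms (3 dp)

1.950


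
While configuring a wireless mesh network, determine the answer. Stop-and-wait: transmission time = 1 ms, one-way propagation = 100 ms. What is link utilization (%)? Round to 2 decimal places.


Given: Ttrans = 1 ms, Tprop = 100 ms
RTT = 2 * Tprop = 2 * 100 = 200 ms
U = Ttrans / (Ttrans + RTT)
U = 1 / (1 + 200)
U = 1 / 201 = 0.004975
U% = 0.50%

0.50


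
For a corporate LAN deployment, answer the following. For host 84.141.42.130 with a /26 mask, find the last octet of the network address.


Given: IP = 84.141.42.130, prefix = /26
Subnet mask = 255.255.255.192
Last octet of IP: 130
Last octet of mask: 192
Network last octet = 130 AND 192 = 128

128


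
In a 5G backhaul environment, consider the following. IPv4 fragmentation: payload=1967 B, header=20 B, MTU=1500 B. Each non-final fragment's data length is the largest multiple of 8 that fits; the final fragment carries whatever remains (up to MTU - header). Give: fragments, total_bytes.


Max data per non-final fragment = floor((MTU - header)/8)*8 = floor((1500 - 20)/8)*8 = floor(1480/8)*8 = 1480 B
Final fragment needs no 8-byte alignment: it can carry up to MTU - header = 1480 B
Non-final fragments needed = ceil((payload - 1480) / 1480) = ceil(487/1480) = ceil(0.3291) = 1
Number of fragments = 1 + 1 = 2
Fragment sizes (data): 1 * 1480 B + 487 B (last, 487 <= 1480 OK)
Total bytes sent = payload + n_frags * header = 1967 + 2*20 = 1967 + 40 = 2007 B

2, 2007


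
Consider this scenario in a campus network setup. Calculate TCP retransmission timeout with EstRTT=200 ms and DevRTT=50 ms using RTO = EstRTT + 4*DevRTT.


Given: EstRTT = 200 ms, DevRTT = 50 ms
Timeout = EstRTT + 4 * DevRTT
4 * DevRTT = 4 * 50 = 200
Timeout = 200 + 200 = 400 ms

400


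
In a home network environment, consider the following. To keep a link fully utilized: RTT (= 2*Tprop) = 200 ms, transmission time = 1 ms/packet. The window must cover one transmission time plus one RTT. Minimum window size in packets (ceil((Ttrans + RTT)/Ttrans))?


Given: Ttrans = 1 ms, RTT = 200 ms (= 2 * Tprop, Tprop = 100 ms)
Time until first ACK returns = Ttrans + RTT = 1 + 200 = 201 ms
Need W * Ttrans >= Ttrans + RTT  ->  W >= (Ttrans + RTT) / Ttrans
(Ttrans + RTT) / Ttrans = 201 / 1 = 201
W_min = ceil(201) = 201

201


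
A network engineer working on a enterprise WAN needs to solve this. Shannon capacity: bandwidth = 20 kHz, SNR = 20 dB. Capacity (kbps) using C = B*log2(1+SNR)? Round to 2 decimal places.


Given: B = 20 kHz, SNR = 20 dB
SNR linear = 10^(20/10) = 100
1 + SNR = 101
log2(101) = 6.6582114828
C = 20 * 1000 * 6.6582114828 = 133164.2297 bps
C = 133.164230 kbps -> 133.16 kbps (2 dp)

133.16


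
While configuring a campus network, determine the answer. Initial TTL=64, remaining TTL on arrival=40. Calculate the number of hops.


Given: initial TTL = 64, received TTL = 40
Hops = initial TTL - received TTL
Hops = 64 - 40 = 24

24


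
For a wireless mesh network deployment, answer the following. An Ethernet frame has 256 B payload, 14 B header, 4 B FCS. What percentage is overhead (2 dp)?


Given: payload = 256 B, header = 14 B, trailer = 4 B
Overhead bytes = header + trailer = 14 + 4 = 18
Total frame = payload + overhead = 256 + 18 = 274
Overhead % = 18 / 274 * 100 = 6.5693% -> 6.57% (2 dp)

6.57


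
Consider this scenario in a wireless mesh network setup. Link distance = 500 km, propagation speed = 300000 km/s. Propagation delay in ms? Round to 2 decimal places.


Given: distance = 500 km, speed = 300000 km/s
Delay = distance / speed = 500 / 300000 seconds
Delay in ms = 500 * 1000 / 300000
Delay = 1.6667 ms
Rounded to 2 dp = 1.67 ms

1.67


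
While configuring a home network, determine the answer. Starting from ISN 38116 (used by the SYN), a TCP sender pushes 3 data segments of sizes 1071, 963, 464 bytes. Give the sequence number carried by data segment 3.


The SYN occupies sequence number ISN = 38116, so the first data byte is ISN + 1 = 38117.
SEQ of data segment i = (ISN + 1) + sum of payload sizes of segments 1..i-1.
Segment 1: SEQ = 38117, payload = 1071 bytes
Segment 2: SEQ = 39188, payload = 963 bytes
Segment 3: SEQ = 40151, payload = 464 bytes
SEQ of segment 3 = 38117 + 1071 + 963 = 40151

40151


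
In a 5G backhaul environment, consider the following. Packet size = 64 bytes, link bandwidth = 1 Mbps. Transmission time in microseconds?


Given: packet = 64 bytes, bandwidth = 1 Mbps
Packet in bits = 64 * 8 = 512 bits
Bandwidth = 1 * 10^6 = 1000000 bps
Time = 512 / 1000000 seconds
Time in us = 512 * 10^6 / 1000000 = 512

512


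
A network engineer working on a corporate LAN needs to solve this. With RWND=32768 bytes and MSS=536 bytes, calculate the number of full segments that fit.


Given: RWND = 32768 bytes, MSS = 536 bytes
Full segments = floor(RWND / MSS)
Full segments = floor(32768 / 536)
Full segments = floor(61.1343) = 61

61


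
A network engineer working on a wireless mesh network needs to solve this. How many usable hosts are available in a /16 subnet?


Given: subnet mask /16
Host bits = 32 - 16 = 16
Total addresses = 2^16 = 65536
Usable hosts = 65536 - 2 (network + broadcast) = 65534

65534


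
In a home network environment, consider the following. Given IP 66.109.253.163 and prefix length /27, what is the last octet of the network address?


Given: IP = 66.109.253.163, prefix = /27
Subnet mask = 255.255.255.224
Last octet of IP: 163
Last octet of mask: 224
Network last octet = 163 AND 224 = 160

160


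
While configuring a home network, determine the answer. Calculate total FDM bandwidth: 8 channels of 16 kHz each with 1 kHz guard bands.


Given: 8 channels, 16 kHz each, guard = 1 kHz
Channel bandwidth = 8 * 16 = 128 kHz
Guard bands = 7 gaps * 1 kHz = 7 kHz
Total = 128 + 7 = 135 kHz

135


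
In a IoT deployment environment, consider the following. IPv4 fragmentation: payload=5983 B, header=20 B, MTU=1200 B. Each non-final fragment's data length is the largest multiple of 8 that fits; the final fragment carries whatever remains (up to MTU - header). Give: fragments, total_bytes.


Max data per non-final fragment = floor((MTU - header)/8)*8 = floor((1200 - 20)/8)*8 = floor(1180/8)*8 = 1176 B
Final fragment needs no 8-byte alignment: it can carry up to MTU - header = 1180 B
Non-final fragments needed = ceil((payload - 1180) / 1176) = ceil(4803/1176) = ceil(4.0842) = 5
Number of fragments = 5 + 1 = 6
Fragment sizes (data): 5 * 1176 B + 103 B (last, 103 <= 1180 OK)
Total bytes sent = payload + n_frags * header = 5983 + 6*20 = 5983 + 120 = 6103 B

6, 6103


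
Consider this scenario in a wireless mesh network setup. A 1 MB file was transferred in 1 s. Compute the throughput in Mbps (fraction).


Given: file = 1 MB, time = 1 s
File in Mb = 1 * 8 = 8 Mb
Throughput = 8 / 1 Mbps
Throughput = 8 Mbps

8


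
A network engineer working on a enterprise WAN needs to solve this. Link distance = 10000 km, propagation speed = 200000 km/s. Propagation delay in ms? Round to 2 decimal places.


Given: distance = 10000 km, speed = 200000 km/s
Delay = distance / speed = 10000 / 200000 seconds
Delay in ms = 10000 * 1000 / 200000
Delay = 50.0000 ms
Rounded to 2 dp = 50.00 ms

50.00


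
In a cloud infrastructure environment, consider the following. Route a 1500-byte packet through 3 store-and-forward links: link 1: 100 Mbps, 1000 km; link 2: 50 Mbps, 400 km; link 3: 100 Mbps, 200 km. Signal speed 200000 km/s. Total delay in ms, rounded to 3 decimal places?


Packet = 1500 bytes = 12000 bits. Store-and-forward: sum (t_trans + t_prop) per link.
Link 1: t_trans = 12000/(100*10^6) s = 0.1200 ms; t_prop = 1000/200000 s = 5.0000 ms; subtotal = 5.1200 ms
Link 2: t_trans = 12000/(50*10^6) s = 0.2400 ms; t_prop = 400/200000 s = 2.0000 ms; subtotal = 2.2400 ms
Link 3: t_trans = 12000/(100*10^6) s = 0.1200 ms; t_prop = 200/200000 s = 1.0000 ms; subtotal = 1.1200 ms
End-to-end = 5.1200 + 2.2400 + 1.1200 = 8.4800 ms -> 8.480 ms (3 dp)

8.480


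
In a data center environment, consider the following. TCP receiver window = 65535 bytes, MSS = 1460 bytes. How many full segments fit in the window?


Given: RWND = 65535 bytes, MSS = 1460 bytes
Full segments = floor(RWND / MSS)
Full segments = floor(65535 / 1460)
Full segments = floor(44.887) = 44

44


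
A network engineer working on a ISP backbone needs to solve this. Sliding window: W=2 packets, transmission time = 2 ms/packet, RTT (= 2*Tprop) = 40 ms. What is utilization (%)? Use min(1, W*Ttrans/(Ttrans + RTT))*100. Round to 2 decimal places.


Given: W = 2, Ttrans = 2 ms, RTT = 40 ms (= 2 * Tprop, Tprop = 20 ms)
Cycle time = Ttrans + RTT = 2 + 40 = 42 ms (first packet sent until its ACK returns)
W * Ttrans = 2 * 2 = 4 ms of sending per cycle
W * Ttrans / (Ttrans + RTT) = 4 / 42 = 0.095238
U = min(1, 0.095238) = 0.095238
U% = 9.52%

9.52


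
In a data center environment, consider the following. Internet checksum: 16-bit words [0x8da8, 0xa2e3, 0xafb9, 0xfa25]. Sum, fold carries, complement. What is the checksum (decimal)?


Given words: [0x8da8, 0xa2e3, 0xafb9, 0xfa25]
Step 1: Sum all words
Raw sum = 36264 + 41699 + 44985 + 64037 = 186985
Step 2: Fold carry: (55913 + 2) = 55915
One's complement = ~55915 & 0xFFFF = 9620

9620


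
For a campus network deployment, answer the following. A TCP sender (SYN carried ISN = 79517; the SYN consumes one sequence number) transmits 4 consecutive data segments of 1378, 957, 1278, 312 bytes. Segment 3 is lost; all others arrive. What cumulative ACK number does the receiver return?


SYN uses sequence number 79517; first data byte = ISN + 1 = 79518.
Segment 1: SEQ = 79518, len = 1378 B, covers [79518, 80895]
Segment 2: SEQ = 80896, len = 957 B, covers [80896, 81852]
Segment 3: SEQ = 81853, len = 1278 B, covers [81853, 83130] [LOST]
Segment 4: SEQ = 83131, len = 312 B, covers [83131, 83442]
In-order data received: bytes [79518, 81852] (segments 1..2).
Segment 3 missing -> gap begins at byte 81853; later segments buffered out of order.
Cumulative ACK = next expected in-order byte = 79518 + 1378 + 957 = 81853

81853


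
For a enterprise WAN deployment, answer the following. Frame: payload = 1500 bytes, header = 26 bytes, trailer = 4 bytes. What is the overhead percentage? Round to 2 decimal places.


Given: payload = 1500 B, header = 26 B, trailer = 4 B
Overhead bytes = header + trailer = 26 + 4 = 30
Total frame = payload + overhead = 1500 + 30 = 1530
Overhead % = 30 / 1530 * 100 = 1.9608% -> 1.96% (2 dp)

1.96


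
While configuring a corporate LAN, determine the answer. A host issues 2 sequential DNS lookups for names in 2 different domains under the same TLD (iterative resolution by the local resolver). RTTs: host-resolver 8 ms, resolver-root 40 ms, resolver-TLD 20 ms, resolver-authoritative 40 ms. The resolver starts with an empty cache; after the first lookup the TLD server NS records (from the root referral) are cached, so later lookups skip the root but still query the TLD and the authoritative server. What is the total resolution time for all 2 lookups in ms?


Lookup 1 (cold cache): local + root + TLD + auth = 8 + 40 + 20 + 40 = 108 ms
Lookups 2..2 (TLD NS cached -> skip root; new domain -> still ask TLD and auth): local + TLD + auth = 8 + 20 + 40 = 68 ms each
Remaining 1 lookups: 1 * 68 = 68 ms
Total = 108 + 68 = 176 ms

176


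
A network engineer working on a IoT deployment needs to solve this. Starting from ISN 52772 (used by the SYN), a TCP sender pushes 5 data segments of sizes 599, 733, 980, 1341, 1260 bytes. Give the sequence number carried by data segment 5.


The SYN occupies sequence number ISN = 52772, so the first data byte is ISN + 1 = 52773.
SEQ of data segment i = (ISN + 1) + sum of payload sizes of segments 1..i-1.
Segment 1: SEQ = 52773, payload = 599 bytes
Segment 2: SEQ = 53372, payload = 733 bytes
Segment 3: SEQ = 54105, payload = 980 bytes
Segment 4: SEQ = 55085, payload = 1341 bytes
Segment 5: SEQ = 56426, payload = 1260 bytes
SEQ of segment 5 = 52773 + 599 + 733 + 980 + 1341 = 56426

56426


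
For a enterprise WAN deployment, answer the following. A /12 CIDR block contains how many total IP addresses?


Given: CIDR prefix /12
Host bits = 32 - 12 = 20
Total addresses = 2^20 = 1048576

1048576


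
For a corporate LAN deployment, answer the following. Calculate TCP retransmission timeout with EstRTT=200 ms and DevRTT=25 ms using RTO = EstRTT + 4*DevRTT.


Given: EstRTT = 200 ms, DevRTT = 25 ms
Timeout = EstRTT + 4 * DevRTT
4 * DevRTT = 4 * 25 = 100
Timeout = 200 + 100 = 300 ms

300


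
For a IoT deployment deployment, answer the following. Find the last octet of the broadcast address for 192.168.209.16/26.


Given: IP = 192.168.209.16, prefix = /26
Host bits = 32 - 26 = 6
Network last octet = 16 AND mask = 0
Host part size = 2^6 - 1 = 63
Broadcast last octet = 0 OR 63 = 63

63


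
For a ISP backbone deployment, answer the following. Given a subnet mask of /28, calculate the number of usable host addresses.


Given: subnet mask /28
Host bits = 32 - 28 = 4
Total addresses = 2^4 = 16
Usable hosts = 16 - 2 (network + broadcast) = 14

14


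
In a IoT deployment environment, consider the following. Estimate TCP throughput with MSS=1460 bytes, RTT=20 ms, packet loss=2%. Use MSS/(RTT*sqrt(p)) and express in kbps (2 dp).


Given: MSS = 1460 bytes, RTT = 20 ms, loss = 2%
RTT in seconds = 20 / 1000 = 0.02
Loss rate = 2% = 0.02
sqrt(loss) = sqrt(0.02) = 0.141421356237
Throughput (bytes/s) = 1460 / (0.02 * 0.141421356237) = 516187.9503
Throughput (kbps) = 516187.9503 * 8 / 1000 = 4129.503602 -> 4129.50 kbps (2 dp)

4129.50


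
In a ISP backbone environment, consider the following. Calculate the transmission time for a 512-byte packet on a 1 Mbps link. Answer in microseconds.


Given: packet = 512 bytes, bandwidth = 1 Mbps
Packet in bits = 512 * 8 = 4096 bits
Bandwidth = 1 * 10^6 = 1000000 bps
Time = 4096 / 1000000 seconds
Time in us = 4096 * 10^6 / 1000000 = 4096

4096


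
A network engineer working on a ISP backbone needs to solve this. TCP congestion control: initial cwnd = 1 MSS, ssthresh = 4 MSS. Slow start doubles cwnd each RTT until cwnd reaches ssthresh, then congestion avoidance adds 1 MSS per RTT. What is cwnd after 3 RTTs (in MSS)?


RTT 0: cwnd = 1 MSS (initial)
RTT 1: cwnd = 2 MSS (slow start, doubled)
RTT 2: cwnd = 4 MSS (slow start, doubled)
RTT 3: cwnd = 5 MSS (congestion avoidance, +1)

5


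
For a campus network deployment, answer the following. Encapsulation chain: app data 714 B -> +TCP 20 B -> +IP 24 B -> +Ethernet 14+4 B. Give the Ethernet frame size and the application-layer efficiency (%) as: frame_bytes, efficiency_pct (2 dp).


TCP segment = 714 + 20 = 734 B
IP packet = 734 + 24 = 758 B
Ethernet frame = 758 + 14 + 4 = 776 B
Efficiency = app / frame = 714 / 776 = 0.920103 = 92.0103% -> 92.01% (2 dp)

776, 92.01


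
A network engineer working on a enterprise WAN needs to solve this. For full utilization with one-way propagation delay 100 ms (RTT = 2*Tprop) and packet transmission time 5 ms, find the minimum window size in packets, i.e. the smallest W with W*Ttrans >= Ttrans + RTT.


Given: Ttrans = 5 ms, RTT = 200 ms (= 2 * Tprop, Tprop = 100 ms)
Time until first ACK returns = Ttrans + RTT = 5 + 200 = 205 ms
Need W * Ttrans >= Ttrans + RTT  ->  W >= (Ttrans + RTT) / Ttrans
(Ttrans + RTT) / Ttrans = 205 / 5 = 41
W_min = ceil(41) = 41

41


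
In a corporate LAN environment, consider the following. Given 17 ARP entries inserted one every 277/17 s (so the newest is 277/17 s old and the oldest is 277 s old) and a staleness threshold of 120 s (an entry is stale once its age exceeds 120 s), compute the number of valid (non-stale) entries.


Ages are k * 277/17 s for k = 1..17 (spacing = 16.2941 s).
Entry k is valid iff k * 277/17 <= 120 iff k <= 17 * 120 / 277 = 7.3646
n_valid = floor(7.3646) = 7
(n_stale = 17 - 7 = 10)

7


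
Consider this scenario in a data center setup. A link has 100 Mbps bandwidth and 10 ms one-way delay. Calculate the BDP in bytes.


Given: bandwidth = 100 Mbps, delay = 10 ms
BDP in bits = 100 * 10^6 * 10 / 1000
BDP in bits = 1000000
BDP in bytes = 1000000 / 8 = 125000

125000


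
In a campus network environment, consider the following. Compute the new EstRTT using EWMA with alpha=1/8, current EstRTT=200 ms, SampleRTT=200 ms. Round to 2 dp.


Given: EstRTT = 200 ms, SampleRTT = 200 ms, alpha = 1/8
New EstRTT = (1 - alpha) * EstRTT + alpha * SampleRTT
(7/8) * 200 = 175
(1/8) * 200 = 25
New EstRTT = 175 + 25 = 200 ms -> 200.00 ms (2 dp)

200.00


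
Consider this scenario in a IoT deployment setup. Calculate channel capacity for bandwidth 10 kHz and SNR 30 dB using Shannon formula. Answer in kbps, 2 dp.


Given: B = 10 kHz, SNR = 30 dB
SNR linear = 10^(30/10) = 1000
1 + SNR = 1001
log2(1001) = 9.9672262588
C = 10 * 1000 * 9.9672262588 = 99672.2626 bps
C = 99.672263 kbps -> 99.67 kbps (2 dp)

99.67


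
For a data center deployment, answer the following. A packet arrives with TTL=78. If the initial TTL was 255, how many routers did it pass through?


Given: initial TTL = 255, received TTL = 78
Hops = initial TTL - received TTL
Hops = 255 - 78 = 177

177


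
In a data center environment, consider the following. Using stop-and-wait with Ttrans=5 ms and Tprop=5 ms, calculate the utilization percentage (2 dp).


Given: Ttrans = 5 ms, Tprop = 5 ms
RTT = 2 * Tprop = 2 * 5 = 10 ms
U = Ttrans / (Ttrans + RTT)
U = 5 / (5 + 10)
U = 5 / 15 = 0.333333
U% = 33.33%

33.33


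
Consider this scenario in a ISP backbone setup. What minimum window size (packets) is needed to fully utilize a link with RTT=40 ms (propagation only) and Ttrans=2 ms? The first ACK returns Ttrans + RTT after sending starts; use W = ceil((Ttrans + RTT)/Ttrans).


Given: Ttrans = 2 ms, RTT = 40 ms (= 2 * Tprop, Tprop = 20 ms)
Time until first ACK returns = Ttrans + RTT = 2 + 40 = 42 ms
Need W * Ttrans >= Ttrans + RTT  ->  W >= (Ttrans + RTT) / Ttrans
(Ttrans + RTT) / Ttrans = 42 / 2 = 21
W_min = ceil(21) = 21

21


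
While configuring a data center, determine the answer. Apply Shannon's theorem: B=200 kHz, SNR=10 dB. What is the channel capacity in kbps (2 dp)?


Given: B = 200 kHz, SNR = 10 dB
SNR linear = 10^(10/10) = 10
1 + SNR = 11
log2(11) = 3.4594316186
C = 200 * 1000 * 3.4594316186 = 691886.3237 bps
C = 691.886324 kbps -> 691.89 kbps (2 dp)

691.89


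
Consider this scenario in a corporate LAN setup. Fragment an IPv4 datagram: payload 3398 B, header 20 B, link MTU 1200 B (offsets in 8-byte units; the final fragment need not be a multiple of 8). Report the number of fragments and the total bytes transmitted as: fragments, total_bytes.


Max data per non-final fragment = floor((MTU - header)/8)*8 = floor((1200 - 20)/8)*8 = floor(1180/8)*8 = 1176 B
Final fragment needs no 8-byte alignment: it can carry up to MTU - header = 1180 B
Non-final fragments needed = ceil((payload - 1180) / 1176) = ceil(2218/1176) = ceil(1.8861) = 2
Number of fragments = 2 + 1 = 3
Fragment sizes (data): 2 * 1176 B + 1046 B (last, 1046 <= 1180 OK)
Total bytes sent = payload + n_frags * header = 3398 + 3*20 = 3398 + 60 = 3458 B

3, 3458


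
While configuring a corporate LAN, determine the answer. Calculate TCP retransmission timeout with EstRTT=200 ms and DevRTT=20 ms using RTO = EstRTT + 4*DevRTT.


Given: EstRTT = 200 ms, DevRTT = 20 ms
Timeout = EstRTT + 4 * DevRTT
4 * DevRTT = 4 * 20 = 80
Timeout = 200 + 80 = 280 ms

280


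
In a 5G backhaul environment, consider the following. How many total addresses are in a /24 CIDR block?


Given: CIDR prefix /24
Host bits = 32 - 24 = 8
Total addresses = 2^8 = 256

256


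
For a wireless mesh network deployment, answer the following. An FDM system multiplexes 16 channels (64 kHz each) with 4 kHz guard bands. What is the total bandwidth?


Given: 16 channels, 64 kHz each, guard = 4 kHz
Channel bandwidth = 16 * 64 = 1024 kHz
Guard bands = 15 gaps * 4 kHz = 60 kHz
Total = 1024 + 60 = 1084 kHz

1084


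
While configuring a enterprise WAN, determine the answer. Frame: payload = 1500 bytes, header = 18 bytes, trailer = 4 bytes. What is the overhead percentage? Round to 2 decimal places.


Given: payload = 1500 B, header = 18 B, trailer = 4 B
Overhead bytes = header + trailer = 18 + 4 = 22
Total frame = payload + overhead = 1500 + 22 = 1522
Overhead % = 22 / 1522 * 100 = 1.4455% -> 1.45% (2 dp)

1.45


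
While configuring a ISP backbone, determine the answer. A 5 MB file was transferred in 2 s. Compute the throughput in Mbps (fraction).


Given: file = 5 MB, time = 2 s
File in Mb = 5 * 8 = 40 Mb
Throughput = 40 / 2 Mbps
Throughput = 20 Mbps

20


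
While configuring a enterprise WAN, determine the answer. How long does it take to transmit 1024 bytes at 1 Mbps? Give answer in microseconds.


Given: packet = 1024 bytes, bandwidth = 1 Mbps
Packet in bits = 1024 * 8 = 8192 bits
Bandwidth = 1 * 10^6 = 1000000 bps
Time = 8192 / 1000000 seconds
Time in us = 8192 * 10^6 / 1000000 = 8192

8192


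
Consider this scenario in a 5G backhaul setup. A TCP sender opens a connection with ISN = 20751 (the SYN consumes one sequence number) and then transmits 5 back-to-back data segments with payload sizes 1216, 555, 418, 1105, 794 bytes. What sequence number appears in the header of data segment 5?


The SYN occupies sequence number ISN = 20751, so the first data byte is ISN + 1 = 20752.
SEQ of data segment i = (ISN + 1) + sum of payload sizes of segments 1..i-1.
Segment 1: SEQ = 20752, payload = 1216 bytes
Segment 2: SEQ = 21968, payload = 555 bytes
Segment 3: SEQ = 22523, payload = 418 bytes
Segment 4: SEQ = 22941, payload = 1105 bytes
Segment 5: SEQ = 24046, payload = 794 bytes
SEQ of segment 5 = 20752 + 1216 + 555 + 418 + 1105 = 24046

24046


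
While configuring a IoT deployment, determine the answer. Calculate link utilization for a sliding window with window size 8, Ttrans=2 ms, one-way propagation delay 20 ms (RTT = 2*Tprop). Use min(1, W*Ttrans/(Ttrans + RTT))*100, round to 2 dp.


Given: W = 8, Ttrans = 2 ms, RTT = 40 ms (= 2 * Tprop, Tprop = 20 ms)
Cycle time = Ttrans + RTT = 2 + 40 = 42 ms (first packet sent until its ACK returns)
W * Ttrans = 8 * 2 = 16 ms of sending per cycle
W * Ttrans / (Ttrans + RTT) = 16 / 42 = 0.380952
U = min(1, 0.380952) = 0.380952
U% = 38.10%

38.10


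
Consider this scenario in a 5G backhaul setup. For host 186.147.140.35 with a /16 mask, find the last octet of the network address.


Given: IP = 186.147.140.35, prefix = /16
Subnet mask = 255.255.0.0
Last octet of IP: 35
Last octet of mask: 0
Network last octet = 35 AND 0 = 0

0


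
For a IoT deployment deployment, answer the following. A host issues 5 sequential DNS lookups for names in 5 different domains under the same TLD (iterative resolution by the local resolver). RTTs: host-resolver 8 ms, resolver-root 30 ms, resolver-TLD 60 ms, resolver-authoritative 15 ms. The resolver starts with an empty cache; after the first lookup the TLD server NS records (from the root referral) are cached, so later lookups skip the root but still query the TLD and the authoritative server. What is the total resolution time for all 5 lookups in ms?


Lookup 1 (cold cache): local + root + TLD + auth = 8 + 30 + 60 + 15 = 113 ms
Lookups 2..5 (TLD NS cached -> skip root; new domain -> still ask TLD and auth): local + TLD + auth = 8 + 60 + 15 = 83 ms each
Remaining 4 lookups: 4 * 83 = 332 ms
Total = 113 + 332 = 445 ms

445
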